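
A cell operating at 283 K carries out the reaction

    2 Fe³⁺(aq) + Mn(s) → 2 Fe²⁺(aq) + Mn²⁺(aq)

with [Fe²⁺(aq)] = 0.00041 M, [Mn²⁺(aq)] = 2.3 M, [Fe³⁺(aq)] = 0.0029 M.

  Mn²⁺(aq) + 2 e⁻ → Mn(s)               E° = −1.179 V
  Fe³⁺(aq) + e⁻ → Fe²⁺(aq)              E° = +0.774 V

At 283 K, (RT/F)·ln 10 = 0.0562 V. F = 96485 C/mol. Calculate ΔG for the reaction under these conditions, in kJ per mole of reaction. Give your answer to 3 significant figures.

The standard cell potential is +0.774 − (−1.179) = +1.953 V, with n = 2 electrons in the balanced equation.
Here Q = ([Fe²⁺(aq)]^2·[Mn²⁺(aq)]) / [Fe³⁺(aq)]^2 = 0.046 (log Q = −1.338), giving E = +1.953 − (0.0562/2)·(−1.338) = +1.9906 V.
ΔG = −nFE = −(2)(96485)(+1.9906) J/mol = −384 kJ/mol.

−384 kJ/mol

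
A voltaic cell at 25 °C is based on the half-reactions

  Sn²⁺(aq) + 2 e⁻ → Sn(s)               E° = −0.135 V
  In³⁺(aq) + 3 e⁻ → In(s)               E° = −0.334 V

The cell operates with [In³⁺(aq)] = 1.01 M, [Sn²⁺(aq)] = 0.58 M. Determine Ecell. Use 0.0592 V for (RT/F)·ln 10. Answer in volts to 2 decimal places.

The Sn²⁺/Sn couple has the more positive E°, so it is the cathode; In³⁺/In is the anode.
The standard potential is −0.135 − (−0.334) = +0.199 V and the balanced reaction transfers n = 6 electrons.
Balancing gives 3 Sn²⁺(aq) + 2 In(s) → 3 Sn(s) + 2 In³⁺(aq); hence Q = [In³⁺(aq)]^2 / [Sn²⁺(aq)]^3 = 5.23 (log Q = 0.718).
By the Nernst equation, E = +0.199 − (0.0592/6)·(0.718) = +0.19 V.

+0.19 V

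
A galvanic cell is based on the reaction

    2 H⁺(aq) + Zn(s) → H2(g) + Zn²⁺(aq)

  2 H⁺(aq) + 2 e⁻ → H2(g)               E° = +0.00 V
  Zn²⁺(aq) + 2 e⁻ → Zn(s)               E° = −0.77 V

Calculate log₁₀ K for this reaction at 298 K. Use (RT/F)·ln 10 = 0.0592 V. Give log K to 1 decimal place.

log K = 26.0

The 2H⁺/H₂ couple is reduced (cathode); E°cell = +0.00 − (−0.77) = +0.77 V with n = 2.
At equilibrium E = 0, so log K = nE°cell / 0.0592 = (2)(+0.77) / 0.0592 = 26.0.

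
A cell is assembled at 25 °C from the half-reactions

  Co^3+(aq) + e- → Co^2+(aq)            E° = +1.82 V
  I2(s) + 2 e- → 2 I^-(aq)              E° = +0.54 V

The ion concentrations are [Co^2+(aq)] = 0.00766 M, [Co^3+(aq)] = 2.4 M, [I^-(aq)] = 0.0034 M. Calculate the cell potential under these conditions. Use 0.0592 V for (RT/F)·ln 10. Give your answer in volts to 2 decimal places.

Since E°(Co³⁺/Co²⁺) > E°(I₂/I⁻), Co³⁺/Co²⁺ serves as the cathode.
E°cell = E°cat − E°an = +1.82 − (+0.54) = +1.28 V; n = 2.
For the overall reaction 2 Co^3+(aq) + 2 I^-(aq) → 2 Co^2+(aq) + I2(s), Q = [Co^2+(aq)]^2 / ([Co^3+(aq)]^2·[I^-(aq)]^2) = 0.881, giving log Q = −0.055.
By the Nernst equation, E = +1.28 − (0.0592/2)·(−0.055) = +1.28 V.

+1.28 V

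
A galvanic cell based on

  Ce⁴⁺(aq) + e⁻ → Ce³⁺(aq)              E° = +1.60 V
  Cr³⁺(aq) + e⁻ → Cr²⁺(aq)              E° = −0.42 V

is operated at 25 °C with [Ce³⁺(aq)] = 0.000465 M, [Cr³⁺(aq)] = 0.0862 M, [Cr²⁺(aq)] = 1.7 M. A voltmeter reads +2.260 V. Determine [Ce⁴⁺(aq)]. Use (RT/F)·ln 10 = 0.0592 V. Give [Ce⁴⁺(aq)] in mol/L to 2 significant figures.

0.27 M

Ce⁴⁺/Ce³⁺ is the cathode (higher E°); E°cell = +1.60 − (−0.42) = +2.02 V with n = 1.
Rearranging E = E° − (0.0592/n)·log Q gives log Q = 1(+2.02 − (+2.260))/0.0592 = −4.054.
Balancing electrons gives Ce⁴⁺(aq) + Cr²⁺(aq) → Ce³⁺(aq) + Cr³⁺(aq); thus Q = ([Ce³⁺(aq)]·[Cr³⁺(aq)]) / ([Ce⁴⁺(aq)]·[Cr²⁺(aq)]).
Substituting the known concentrations and solving, log [Ce⁴⁺(aq)] = −0.573 and [Ce⁴⁺(aq)] = 0.27 M.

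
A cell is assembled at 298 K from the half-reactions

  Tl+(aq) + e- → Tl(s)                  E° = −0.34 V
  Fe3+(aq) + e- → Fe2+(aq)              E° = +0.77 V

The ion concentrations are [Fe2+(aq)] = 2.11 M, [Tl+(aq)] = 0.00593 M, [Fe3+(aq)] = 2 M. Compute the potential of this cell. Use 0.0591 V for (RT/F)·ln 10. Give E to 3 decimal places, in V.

+1.240 V

The Fe³⁺/Fe²⁺ couple has the more positive E°, so it is the cathode; Tl⁺/Tl is the anode.
E°cell = E°cat − E°an = +0.77 − (−0.34) = +1.11 V; n = 1.
For the overall reaction Fe3+(aq) + Tl(s) → Fe2+(aq) + Tl+(aq), Q = ([Fe2+(aq)]·[Tl+(aq)]) / [Fe3+(aq)] = 0.00626, giving log Q = −2.204.
Applying E = E° − (RT ln10/nF)·log Q gives +1.11 − (0.0591/1)(−2.204) = +1.240 V.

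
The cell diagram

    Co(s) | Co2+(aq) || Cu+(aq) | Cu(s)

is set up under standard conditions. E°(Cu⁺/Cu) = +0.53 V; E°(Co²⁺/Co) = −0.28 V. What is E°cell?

+0.81 V

By convention the left-hand electrode in cell notation is the anode (oxidation) and the right-hand electrode is the cathode (reduction).
E°cell = E°(right) − E°(left) = +0.53 − (−0.28) = +0.81 V.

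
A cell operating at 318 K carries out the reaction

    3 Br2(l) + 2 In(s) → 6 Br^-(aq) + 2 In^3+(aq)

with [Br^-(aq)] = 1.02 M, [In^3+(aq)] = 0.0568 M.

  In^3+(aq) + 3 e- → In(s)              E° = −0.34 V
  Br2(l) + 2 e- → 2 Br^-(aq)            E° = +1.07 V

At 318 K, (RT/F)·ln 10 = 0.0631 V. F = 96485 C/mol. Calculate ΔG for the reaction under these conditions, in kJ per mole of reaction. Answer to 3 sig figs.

−831 kJ/mol

The standard cell potential is +1.07 − (−0.34) = +1.41 V, with n = 6 electrons in the balanced equation.
The reaction quotient is [Br^-(aq)]^6·[In^3+(aq)]^2 = 0.00363; by Nernst, E = +1.41 − (0.0631/6)(−2.440) = +1.4357 V.
ΔG = −nFE = −(6)(96485)(+1.4357) J/mol = −831 kJ/mol.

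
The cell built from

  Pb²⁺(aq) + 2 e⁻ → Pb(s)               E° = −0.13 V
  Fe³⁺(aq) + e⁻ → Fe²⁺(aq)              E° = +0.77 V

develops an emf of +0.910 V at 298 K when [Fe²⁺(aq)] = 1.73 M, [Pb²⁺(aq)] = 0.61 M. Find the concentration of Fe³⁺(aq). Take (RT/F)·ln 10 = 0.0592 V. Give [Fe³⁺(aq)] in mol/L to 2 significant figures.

2.0 M

Fe³⁺/Fe²⁺ is the cathode (higher E°); E°cell = +0.77 − (−0.13) = +0.90 V with n = 2.
From the Nernst equation, log Q = n(E° − E)/0.0592 = 2·(+0.90 − (+0.910))/0.0592 = −0.338.
Balancing electrons gives 2 Fe³⁺(aq) + Pb(s) → 2 Fe²⁺(aq) + Pb²⁺(aq); thus Q = ([Fe²⁺(aq)]^2·[Pb²⁺(aq)]) / [Fe³⁺(aq)]^2.
Isolating [Fe³⁺(aq)] in Q = 10^{−0.338} yields log [Fe³⁺(aq)] = 0.300, i.e. 2.0 M.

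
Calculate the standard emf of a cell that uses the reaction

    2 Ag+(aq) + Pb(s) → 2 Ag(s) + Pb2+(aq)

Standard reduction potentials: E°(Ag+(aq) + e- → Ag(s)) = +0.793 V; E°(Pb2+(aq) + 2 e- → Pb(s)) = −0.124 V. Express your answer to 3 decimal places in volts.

+0.917 V

In the reaction as written, Ag+(aq) is reduced (cathode) and Pb2+(aq) is produced by oxidation at the anode.
E°cell = E°(cathode) − E°(anode) = +0.793 − (−0.124) = +0.917 V.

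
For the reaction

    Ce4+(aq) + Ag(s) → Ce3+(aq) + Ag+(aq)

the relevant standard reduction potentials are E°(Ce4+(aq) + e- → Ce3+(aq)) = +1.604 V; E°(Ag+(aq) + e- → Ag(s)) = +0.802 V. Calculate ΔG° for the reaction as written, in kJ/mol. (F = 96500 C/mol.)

In the reaction as written Ce4+(aq) is reduced, so the Ce⁴⁺/Ce³⁺ couple is the cathode and Ag⁺/Ag is the anode.
E°cell = +1.604 − (+0.802) = +0.802 V; balancing electrons gives n = 1.
ΔG° = −nFE°cell = −(1)(96500)(+0.802) J/mol = −77.4 kJ/mol.

−77.4 kJ/mol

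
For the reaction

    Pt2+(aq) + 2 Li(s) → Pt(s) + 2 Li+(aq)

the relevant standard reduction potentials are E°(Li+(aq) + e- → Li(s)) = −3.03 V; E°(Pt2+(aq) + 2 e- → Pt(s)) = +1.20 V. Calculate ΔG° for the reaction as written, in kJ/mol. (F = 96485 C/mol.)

−816 kJ/mol

In the reaction as written Pt2+(aq) is reduced, so the Pt²⁺/Pt couple is the cathode and Li⁺/Li is the anode.
E°cell = +1.20 − (−3.03) = +4.23 V; balancing electrons gives n = 2.
ΔG° = −nFE°cell = −(2)(96485)(+4.23) J/mol = −816 kJ/mol.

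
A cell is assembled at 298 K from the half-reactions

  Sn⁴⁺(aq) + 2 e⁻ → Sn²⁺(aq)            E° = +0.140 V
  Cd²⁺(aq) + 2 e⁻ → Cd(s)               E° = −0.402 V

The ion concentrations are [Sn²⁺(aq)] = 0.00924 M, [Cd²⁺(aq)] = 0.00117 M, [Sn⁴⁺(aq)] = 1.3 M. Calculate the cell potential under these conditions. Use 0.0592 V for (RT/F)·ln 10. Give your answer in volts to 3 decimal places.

+0.692 V

The Sn⁴⁺/Sn²⁺ couple has the more positive E°, so it is the cathode; Cd²⁺/Cd is the anode.
E°cell = E°cat − E°an = +0.140 − (−0.402) = +0.542 V; n = 2.
Balancing gives Sn⁴⁺(aq) + Cd(s) → Sn²⁺(aq) + Cd²⁺(aq); hence Q = ([Sn²⁺(aq)]·[Cd²⁺(aq)]) / [Sn⁴⁺(aq)] = 8.32×10^−6 (log Q = −5.080).
E = E° − (0.0592/n)·log Q = +0.542 − (0.0592/2)(−5.080) = +0.692 V.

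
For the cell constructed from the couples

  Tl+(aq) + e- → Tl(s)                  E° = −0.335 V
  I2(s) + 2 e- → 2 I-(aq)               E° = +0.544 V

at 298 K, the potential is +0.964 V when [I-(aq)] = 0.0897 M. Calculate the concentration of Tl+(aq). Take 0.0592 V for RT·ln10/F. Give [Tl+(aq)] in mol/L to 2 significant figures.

I₂/I⁻ is the cathode (higher E°); E°cell = +0.544 − (−0.335) = +0.879 V with n = 2.
From the Nernst equation, log Q = n(E° − E)/0.0592 = 2·(+0.879 − (+0.964))/0.0592 = −2.872.
For I2(s) + 2 Tl(s) → 2 I-(aq) + 2 Tl+(aq), the reaction quotient is Q = [I-(aq)]^2·[Tl+(aq)]^2.
Isolating [Tl+(aq)] in Q = 10^{−2.872} yields log [Tl+(aq)] = −0.389, i.e. 0.41 M.

0.41 M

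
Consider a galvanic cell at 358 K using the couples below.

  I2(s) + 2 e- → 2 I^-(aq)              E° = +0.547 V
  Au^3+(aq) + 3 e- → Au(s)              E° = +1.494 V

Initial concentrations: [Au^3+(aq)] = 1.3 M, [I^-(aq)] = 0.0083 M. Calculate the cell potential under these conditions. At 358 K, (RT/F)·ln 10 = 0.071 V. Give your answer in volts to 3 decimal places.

+0.802 V

Since E°(Au³⁺/Au) > E°(I₂/I⁻), Au³⁺/Au serves as the cathode.
The standard potential is +1.494 − (+0.547) = +0.947 V and the balanced reaction transfers n = 6 electrons.
Balancing gives 2 Au^3+(aq) + 6 I^-(aq) → 2 Au(s) + 3 I2(s); hence Q = 1 / ([Au^3+(aq)]^2·[I^-(aq)]^6) = 1.81×10^12 (log Q = 12.258).
E = E° − (0.071/n)·log Q = +0.947 − (0.071/6)(12.258) = +0.802 V.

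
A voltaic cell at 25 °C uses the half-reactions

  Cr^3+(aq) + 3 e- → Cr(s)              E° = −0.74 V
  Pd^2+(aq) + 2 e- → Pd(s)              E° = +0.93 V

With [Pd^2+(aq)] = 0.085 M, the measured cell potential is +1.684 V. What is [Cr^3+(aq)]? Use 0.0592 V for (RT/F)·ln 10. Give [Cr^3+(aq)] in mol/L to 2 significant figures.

0.0048 M

With Pd²⁺/Pd at the cathode and Cr³⁺/Cr at the anode, E°cell = +0.93 − (−0.74) = +1.67 V (n = 6).
Rearranging E = E° − (0.0592/n)·log Q gives log Q = 6(+1.67 − (+1.684))/0.0592 = −1.419.
The balanced reaction is 3 Pd^2+(aq) + 2 Cr(s) → 3 Pd(s) + 2 Cr^3+(aq), so Q = [Cr^3+(aq)]^2 / [Pd^2+(aq)]^3.
Solving for the unknown gives log [Cr^3+(aq)] = −2.315, so [Cr^3+(aq)] ≈ 0.0048 M.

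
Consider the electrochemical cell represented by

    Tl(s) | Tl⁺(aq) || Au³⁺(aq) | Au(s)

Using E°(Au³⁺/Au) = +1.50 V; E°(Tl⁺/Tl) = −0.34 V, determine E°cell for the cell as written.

By convention the left-hand electrode in cell notation is the anode (oxidation) and the right-hand electrode is the cathode (reduction).
E°cell = E°(right) − E°(left) = +1.50 − (−0.34) = +1.84 V.

+1.84 V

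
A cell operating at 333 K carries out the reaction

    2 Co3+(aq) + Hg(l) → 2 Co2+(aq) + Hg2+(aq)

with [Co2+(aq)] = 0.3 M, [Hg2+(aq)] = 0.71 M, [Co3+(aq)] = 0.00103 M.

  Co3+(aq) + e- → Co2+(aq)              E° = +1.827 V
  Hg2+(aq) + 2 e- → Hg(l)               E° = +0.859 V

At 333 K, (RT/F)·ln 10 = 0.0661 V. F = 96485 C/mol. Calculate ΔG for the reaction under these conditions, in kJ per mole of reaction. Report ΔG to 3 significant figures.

−156 kJ/mol

E°cell = +1.827 − (+0.859) = +0.968 V; the balanced reaction transfers n = 2 electrons.
Q = ([Co2+(aq)]^2·[Hg2+(aq)]) / [Co3+(aq)]^2 = 6.02×10^4, so log Q = 4.780 and E = +0.968 − (0.0661/2)(4.780) = +0.8100 V.
Then ΔG = −nFE = −2 × 96485 × +0.8100 J/mol = −156 kJ/mol.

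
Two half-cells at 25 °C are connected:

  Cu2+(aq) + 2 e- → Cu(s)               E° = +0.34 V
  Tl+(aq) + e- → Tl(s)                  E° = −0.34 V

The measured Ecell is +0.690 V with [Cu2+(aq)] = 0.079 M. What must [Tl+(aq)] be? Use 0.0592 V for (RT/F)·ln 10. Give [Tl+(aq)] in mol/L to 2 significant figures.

0.19 M

Cu²⁺/Cu is the cathode (higher E°); E°cell = +0.34 − (−0.34) = +0.68 V with n = 2.
Since E = E° − (0.0592/n)·log Q, log Q = n(E° − E)/0.0592 = −0.338.
For Cu2+(aq) + 2 Tl(s) → Cu(s) + 2 Tl+(aq), the reaction quotient is Q = [Tl+(aq)]^2 / [Cu2+(aq)].
Solving for the unknown gives log [Tl+(aq)] = −0.720, so [Tl+(aq)] ≈ 0.19 M.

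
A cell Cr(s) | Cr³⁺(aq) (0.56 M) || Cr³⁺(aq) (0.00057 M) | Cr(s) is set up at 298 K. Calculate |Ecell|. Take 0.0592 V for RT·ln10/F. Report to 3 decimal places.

0.059 V

For a concentration cell E°cell = 0, since both electrodes use the same couple.
The compartment with the higher Cr³⁺(aq) concentration (0.56 M) acts as the cathode; ions are reduced there and produced at the dilute (0.00057 M) anode.
With n = 3, Ecell = −(0.0592/3)·log([dilute]/[conc]) = −(0.0592/3)·log(0.00057/0.56) = +0.059 V.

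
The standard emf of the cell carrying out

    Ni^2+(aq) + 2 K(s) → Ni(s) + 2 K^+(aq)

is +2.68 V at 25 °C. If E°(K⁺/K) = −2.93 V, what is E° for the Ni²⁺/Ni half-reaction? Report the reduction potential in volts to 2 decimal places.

In the reaction as written the Ni²⁺/Ni couple is reduced (cathode) and K⁺/K is oxidized (anode), so E°cell = E°(Ni²⁺/Ni) − E°(K⁺/K).
E°(Ni²⁺/Ni) = E°cell + E°(anode) = +2.68 + (−2.93) = −0.25 V.

−0.25 V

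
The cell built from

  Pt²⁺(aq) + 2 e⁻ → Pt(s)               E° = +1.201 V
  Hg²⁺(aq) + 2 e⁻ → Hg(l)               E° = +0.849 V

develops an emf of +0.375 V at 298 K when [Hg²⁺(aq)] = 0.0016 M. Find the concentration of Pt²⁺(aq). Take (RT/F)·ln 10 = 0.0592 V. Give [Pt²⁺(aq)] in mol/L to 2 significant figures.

With Pt²⁺/Pt at the cathode and Hg²⁺/Hg at the anode, E°cell = +1.201 − (+0.849) = +0.352 V (n = 2).
Since E = E° − (0.0592/n)·log Q, log Q = n(E° − E)/0.0592 = −0.777.
For Pt²⁺(aq) + Hg(l) → Pt(s) + Hg²⁺(aq), the reaction quotient is Q = [Hg²⁺(aq)] / [Pt²⁺(aq)].
Substituting the known concentrations and solving, log [Pt²⁺(aq)] = −2.019 and [Pt²⁺(aq)] = 0.0096 M.

0.0096 M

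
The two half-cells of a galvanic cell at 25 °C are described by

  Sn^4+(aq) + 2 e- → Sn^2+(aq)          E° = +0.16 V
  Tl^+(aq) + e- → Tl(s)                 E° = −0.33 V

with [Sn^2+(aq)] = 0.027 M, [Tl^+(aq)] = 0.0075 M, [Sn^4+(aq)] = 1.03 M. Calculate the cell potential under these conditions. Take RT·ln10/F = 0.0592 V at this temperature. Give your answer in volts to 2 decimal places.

The Sn⁴⁺/Sn²⁺ couple has the more positive E°, so it is the cathode; Tl⁺/Tl is the anode.
The standard potential is +0.16 − (−0.33) = +0.49 V and the balanced reaction transfers n = 2 electrons.
The balanced reaction is Sn^4+(aq) + 2 Tl(s) → Sn^2+(aq) + 2 Tl^+(aq), so Q = ([Sn^2+(aq)]·[Tl^+(aq)]^2) / [Sn^4+(aq)] = 1.47×10^−6 and log Q = −5.831.
By the Nernst equation, E = +0.49 − (0.0592/2)·(−5.831) = +0.66 V.

+0.66 V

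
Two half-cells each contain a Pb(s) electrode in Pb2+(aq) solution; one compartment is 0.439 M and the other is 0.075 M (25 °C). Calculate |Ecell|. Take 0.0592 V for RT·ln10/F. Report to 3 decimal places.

For a concentration cell E°cell = 0, since both electrodes use the same couple.
The compartment with the higher Pb2+(aq) concentration (0.439 M) acts as the cathode; ions are reduced there and produced at the dilute (0.075 M) anode.
With n = 2, Ecell = −(0.0592/2)·log([dilute]/[conc]) = −(0.0592/2)·log(0.075/0.439) = +0.023 V.

0.023 V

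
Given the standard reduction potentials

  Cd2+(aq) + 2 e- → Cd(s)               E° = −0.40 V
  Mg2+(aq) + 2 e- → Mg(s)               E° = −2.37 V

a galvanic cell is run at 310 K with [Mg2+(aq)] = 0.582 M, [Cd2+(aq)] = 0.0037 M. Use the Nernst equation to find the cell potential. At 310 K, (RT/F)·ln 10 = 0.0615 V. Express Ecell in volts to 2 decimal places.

+1.90 V

Cd²⁺/Cd is reduced (cathode, E° = −0.40 V) and Mg²⁺/Mg is oxidized (anode).
The standard potential is −0.40 − (−2.37) = +1.97 V and the balanced reaction transfers n = 2 electrons.
The balanced reaction is Cd2+(aq) + Mg(s) → Cd(s) + Mg2+(aq), so Q = [Mg2+(aq)] / [Cd2+(aq)] = 157 and log Q = 2.197.
Applying E = E° − (RT ln10/nF)·log Q gives +1.97 − (0.0615/2)(2.197) = +1.90 V.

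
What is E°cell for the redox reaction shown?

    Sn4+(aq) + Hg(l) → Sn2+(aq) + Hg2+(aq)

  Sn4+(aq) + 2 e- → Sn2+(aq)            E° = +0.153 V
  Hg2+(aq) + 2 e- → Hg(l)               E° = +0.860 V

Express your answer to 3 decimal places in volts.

−0.707 V

Sn4+(aq) gains electrons, so the Sn⁴⁺/Sn²⁺ couple is the cathode; the Hg²⁺/Hg couple is the anode.
E°cell = E°(cathode) − E°(anode) = +0.153 − (+0.860) = −0.707 V.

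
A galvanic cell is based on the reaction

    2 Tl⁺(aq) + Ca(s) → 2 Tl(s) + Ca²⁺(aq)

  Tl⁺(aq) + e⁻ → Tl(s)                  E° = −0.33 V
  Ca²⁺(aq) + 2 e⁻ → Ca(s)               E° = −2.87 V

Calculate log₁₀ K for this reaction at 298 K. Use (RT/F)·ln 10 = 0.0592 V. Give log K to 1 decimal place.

log K = 85.8

The Tl⁺/Tl couple is reduced (cathode); E°cell = −0.33 − (−2.87) = +2.54 V with n = 2.
At equilibrium E = 0, so log K = nE°cell / 0.0592 = (2)(+2.54) / 0.0592 = 85.8.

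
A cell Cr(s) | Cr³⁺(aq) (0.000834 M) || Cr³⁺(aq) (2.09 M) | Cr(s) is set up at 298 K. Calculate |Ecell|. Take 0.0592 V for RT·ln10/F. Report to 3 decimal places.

0.067 V

For a concentration cell E°cell = 0, since both electrodes use the same couple.
The compartment with the higher Cr³⁺(aq) concentration (2.09 M) acts as the cathode; ions are reduced there and produced at the dilute (0.000834 M) anode.
With n = 3, Ecell = −(0.0592/3)·log([dilute]/[conc]) = −(0.0592/3)·log(0.000834/2.09) = +0.067 V.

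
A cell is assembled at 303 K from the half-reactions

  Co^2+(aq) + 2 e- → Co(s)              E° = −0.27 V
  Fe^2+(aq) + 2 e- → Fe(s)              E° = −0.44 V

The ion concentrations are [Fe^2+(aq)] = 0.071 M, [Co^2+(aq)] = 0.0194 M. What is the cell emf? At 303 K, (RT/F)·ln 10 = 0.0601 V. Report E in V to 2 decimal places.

Co²⁺/Co is reduced (cathode, E° = −0.27 V) and Fe²⁺/Fe is oxidized (anode).
The standard potential is −0.27 − (−0.44) = +0.17 V and the balanced reaction transfers n = 2 electrons.
Balancing gives Co^2+(aq) + Fe(s) → Co(s) + Fe^2+(aq); hence Q = [Fe^2+(aq)] / [Co^2+(aq)] = 3.66 (log Q = 0.563).
Applying E = E° − (RT ln10/nF)·log Q gives +0.17 − (0.0601/2)(0.563) = +0.15 V.

+0.15 V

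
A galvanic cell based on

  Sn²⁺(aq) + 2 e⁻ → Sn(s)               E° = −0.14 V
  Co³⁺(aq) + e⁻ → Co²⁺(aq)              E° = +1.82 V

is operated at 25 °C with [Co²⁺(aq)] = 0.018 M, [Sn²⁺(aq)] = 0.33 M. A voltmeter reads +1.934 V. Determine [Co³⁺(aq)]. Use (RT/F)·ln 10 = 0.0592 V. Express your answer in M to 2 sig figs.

0.0038 M

Co³⁺/Co²⁺ is the cathode (higher E°); E°cell = +1.82 − (−0.14) = +1.96 V with n = 2.
Since E = E° − (0.0592/n)·log Q, log Q = n(E° − E)/0.0592 = 0.878.
Balancing electrons gives 2 Co³⁺(aq) + Sn(s) → 2 Co²⁺(aq) + Sn²⁺(aq); thus Q = ([Co²⁺(aq)]^2·[Sn²⁺(aq)]) / [Co³⁺(aq)]^2.
Substituting the known concentrations and solving, log [Co³⁺(aq)] = −2.424 and [Co³⁺(aq)] = 0.0038 M.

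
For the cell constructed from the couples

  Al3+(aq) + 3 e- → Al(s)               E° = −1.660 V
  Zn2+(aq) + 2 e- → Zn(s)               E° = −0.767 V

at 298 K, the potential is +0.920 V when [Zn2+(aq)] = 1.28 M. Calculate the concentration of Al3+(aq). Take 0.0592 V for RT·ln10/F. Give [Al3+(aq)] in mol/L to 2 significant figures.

0.062 M

Zn²⁺/Zn is the cathode (higher E°); E°cell = −0.767 − (−1.660) = +0.893 V with n = 6.
From the Nernst equation, log Q = n(E° − E)/0.0592 = 6·(+0.893 − (+0.920))/0.0592 = −2.736.
For 3 Zn2+(aq) + 2 Al(s) → 3 Zn(s) + 2 Al3+(aq), the reaction quotient is Q = [Al3+(aq)]^2 / [Zn2+(aq)]^3.
Substituting the known concentrations and solving, log [Al3+(aq)] = −1.207 and [Al3+(aq)] = 0.062 M.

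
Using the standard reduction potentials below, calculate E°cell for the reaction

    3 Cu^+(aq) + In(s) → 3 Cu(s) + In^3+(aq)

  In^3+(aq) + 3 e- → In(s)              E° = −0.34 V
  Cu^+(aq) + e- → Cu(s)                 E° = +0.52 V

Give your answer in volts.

+0.86 V

Cu^+(aq) gains electrons, so the Cu⁺/Cu couple is the cathode; the In³⁺/In couple is the anode.
E°cell = E°(cathode) − E°(anode) = +0.52 − (−0.34) = +0.86 V.
The positive value indicates the reaction is spontaneous as written.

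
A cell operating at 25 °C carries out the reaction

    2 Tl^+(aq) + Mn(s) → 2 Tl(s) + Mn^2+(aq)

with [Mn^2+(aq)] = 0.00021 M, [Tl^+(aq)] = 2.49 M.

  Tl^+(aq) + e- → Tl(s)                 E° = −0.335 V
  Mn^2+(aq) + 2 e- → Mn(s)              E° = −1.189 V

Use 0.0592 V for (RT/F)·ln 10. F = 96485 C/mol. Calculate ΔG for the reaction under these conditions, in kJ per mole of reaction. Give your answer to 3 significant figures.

−190 kJ/mol

With Tl⁺/Tl reduced at the cathode, E°cell = −0.335 − (−1.189) = +0.854 V and n = 2.
The reaction quotient is [Mn^2+(aq)] / [Tl^+(aq)]^2 = 3.39×10^−5; by Nernst, E = +0.854 − (0.0592/2)(−4.470) = +0.9863 V.
Finally ΔG = −nFE = −(2)(96485 C/mol)(+0.9863 V) = −190 kJ/mol.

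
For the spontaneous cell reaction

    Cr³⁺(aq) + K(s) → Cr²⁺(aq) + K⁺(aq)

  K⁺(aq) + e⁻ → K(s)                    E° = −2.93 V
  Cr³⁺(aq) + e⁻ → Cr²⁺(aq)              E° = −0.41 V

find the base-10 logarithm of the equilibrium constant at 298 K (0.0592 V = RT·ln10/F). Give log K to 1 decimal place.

The Cr³⁺/Cr²⁺ couple is reduced (cathode); E°cell = −0.41 − (−2.93) = +2.52 V with n = 1.
At equilibrium E = 0, so log K = nE°cell / 0.0592 = (1)(+2.52) / 0.0592 = 42.6.

log K = 42.6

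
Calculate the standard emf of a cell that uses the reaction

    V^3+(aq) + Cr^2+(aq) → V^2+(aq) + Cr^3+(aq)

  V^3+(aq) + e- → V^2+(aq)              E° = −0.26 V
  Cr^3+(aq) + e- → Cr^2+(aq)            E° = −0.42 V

+0.16 V

In the reaction as written, V^3+(aq) is reduced (cathode) and Cr^3+(aq) is produced by oxidation at the anode.
E°cell = E°(cathode) − E°(anode) = −0.26 − (−0.42) = +0.16 V.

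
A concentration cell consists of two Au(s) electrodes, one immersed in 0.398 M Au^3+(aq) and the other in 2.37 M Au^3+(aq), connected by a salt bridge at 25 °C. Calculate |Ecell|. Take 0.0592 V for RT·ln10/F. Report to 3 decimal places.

For a concentration cell E°cell = 0, since both electrodes use the same couple.
The compartment with the higher Au^3+(aq) concentration (2.37 M) acts as the cathode; ions are reduced there and produced at the dilute (0.398 M) anode.
With n = 3, Ecell = −(0.0592/3)·log([dilute]/[conc]) = −(0.0592/3)·log(0.398/2.37) = +0.015 V.

0.015 V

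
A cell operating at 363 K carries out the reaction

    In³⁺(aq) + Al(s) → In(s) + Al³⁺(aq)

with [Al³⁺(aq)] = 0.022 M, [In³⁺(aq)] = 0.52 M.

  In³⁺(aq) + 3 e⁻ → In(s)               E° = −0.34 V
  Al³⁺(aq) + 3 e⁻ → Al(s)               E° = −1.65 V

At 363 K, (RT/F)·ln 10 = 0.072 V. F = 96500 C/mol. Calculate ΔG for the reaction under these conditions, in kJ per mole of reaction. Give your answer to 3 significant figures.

−389 kJ/mol

E°cell = −0.34 − (−1.65) = +1.31 V; the balanced reaction transfers n = 3 electrons.
Q = [Al³⁺(aq)] / [In³⁺(aq)] = 0.0423, so log Q = −1.374 and E = +1.31 − (0.072/3)(−1.374) = +1.3430 V.
ΔG = −nFE = −(3)(96500)(+1.3430) J/mol = −389 kJ/mol.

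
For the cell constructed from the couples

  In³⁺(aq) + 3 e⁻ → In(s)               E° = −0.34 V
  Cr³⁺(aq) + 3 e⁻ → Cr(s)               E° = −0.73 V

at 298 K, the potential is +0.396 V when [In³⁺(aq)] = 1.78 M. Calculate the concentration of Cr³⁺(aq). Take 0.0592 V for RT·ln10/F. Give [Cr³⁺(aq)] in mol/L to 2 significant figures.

In³⁺/In is the cathode (higher E°); E°cell = −0.34 − (−0.73) = +0.39 V with n = 3.
Since E = E° − (0.0592/n)·log Q, log Q = n(E° − E)/0.0592 = −0.304.
For In³⁺(aq) + Cr(s) → In(s) + Cr³⁺(aq), the reaction quotient is Q = [Cr³⁺(aq)] / [In³⁺(aq)].
Isolating [Cr³⁺(aq)] in Q = 10^{−0.304} yields log [Cr³⁺(aq)] = −0.054, i.e. 0.88 M.

0.88 M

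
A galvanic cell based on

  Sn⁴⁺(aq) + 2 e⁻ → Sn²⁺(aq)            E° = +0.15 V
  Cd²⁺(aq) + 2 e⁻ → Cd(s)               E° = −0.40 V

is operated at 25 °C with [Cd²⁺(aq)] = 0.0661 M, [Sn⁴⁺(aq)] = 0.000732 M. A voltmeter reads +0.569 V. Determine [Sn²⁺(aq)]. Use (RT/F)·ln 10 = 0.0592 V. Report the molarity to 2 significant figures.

0.0025 M

The Sn⁴⁺/Sn²⁺ couple has the larger reduction potential, so it is the cathode: E°cell = +0.15 − (−0.40) = +0.55 V and n = 2.
Since E = E° − (0.0592/n)·log Q, log Q = n(E° − E)/0.0592 = −0.642.
The balanced reaction is Sn⁴⁺(aq) + Cd(s) → Sn²⁺(aq) + Cd²⁺(aq), so Q = ([Sn²⁺(aq)]·[Cd²⁺(aq)]) / [Sn⁴⁺(aq)].
Isolating [Sn²⁺(aq)] in Q = 10^{−0.642} yields log [Sn²⁺(aq)] = −2.598, i.e. 0.0025 M.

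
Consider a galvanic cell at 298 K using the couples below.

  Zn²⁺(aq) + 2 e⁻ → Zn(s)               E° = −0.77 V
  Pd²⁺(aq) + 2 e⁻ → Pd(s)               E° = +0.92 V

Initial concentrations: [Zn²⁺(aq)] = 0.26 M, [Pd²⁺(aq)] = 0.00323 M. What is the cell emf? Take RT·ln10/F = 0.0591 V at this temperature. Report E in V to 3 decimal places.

+1.634 V

Since E°(Pd²⁺/Pd) > E°(Zn²⁺/Zn), Pd²⁺/Pd serves as the cathode.
The standard potential is +0.92 − (−0.77) = +1.69 V and the balanced reaction transfers n = 2 electrons.
Balancing gives Pd²⁺(aq) + Zn(s) → Pd(s) + Zn²⁺(aq); hence Q = [Zn²⁺(aq)] / [Pd²⁺(aq)] = 80.5 (log Q = 1.906).
By the Nernst equation, E = +1.69 − (0.0591/2)·(1.906) = +1.634 V.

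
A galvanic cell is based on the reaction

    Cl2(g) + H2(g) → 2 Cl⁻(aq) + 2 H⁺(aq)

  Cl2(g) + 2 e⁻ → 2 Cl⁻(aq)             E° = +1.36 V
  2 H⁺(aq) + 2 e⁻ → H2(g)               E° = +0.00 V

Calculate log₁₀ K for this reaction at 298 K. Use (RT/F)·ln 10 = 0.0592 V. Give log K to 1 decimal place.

The Cl₂/Cl⁻ couple is reduced (cathode); E°cell = +1.36 − (+0.00) = +1.36 V with n = 2.
At equilibrium E = 0, so log K = nE°cell / 0.0592 = (2)(+1.36) / 0.0592 = 45.9.

log K = 45.9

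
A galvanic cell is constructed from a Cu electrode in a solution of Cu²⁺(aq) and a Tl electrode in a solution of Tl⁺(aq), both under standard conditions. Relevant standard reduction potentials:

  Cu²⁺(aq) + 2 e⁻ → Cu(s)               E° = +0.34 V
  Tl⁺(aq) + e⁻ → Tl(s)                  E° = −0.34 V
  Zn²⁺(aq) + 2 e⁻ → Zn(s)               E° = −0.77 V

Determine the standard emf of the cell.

+0.68 V

The Cu²⁺/Cu couple has the higher E°, so Cu ion is reduced (cathode) and Tl is oxidized (anode).
E°cell = E°(cathode) − E°(anode) = +0.34 − (−0.34) = +0.68 V.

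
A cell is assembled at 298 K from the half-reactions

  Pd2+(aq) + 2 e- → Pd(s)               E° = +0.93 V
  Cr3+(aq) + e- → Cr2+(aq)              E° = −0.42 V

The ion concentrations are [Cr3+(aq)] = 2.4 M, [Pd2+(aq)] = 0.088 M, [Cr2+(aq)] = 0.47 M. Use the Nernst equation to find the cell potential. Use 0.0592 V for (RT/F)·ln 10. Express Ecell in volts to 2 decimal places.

The Pd²⁺/Pd couple has the more positive E°, so it is the cathode; Cr³⁺/Cr²⁺ is the anode.
The standard potential is +0.93 − (−0.42) = +1.35 V and the balanced reaction transfers n = 2 electrons.
The balanced reaction is Pd2+(aq) + 2 Cr2+(aq) → Pd(s) + 2 Cr3+(aq), so Q = [Cr3+(aq)]^2 / ([Pd2+(aq)]·[Cr2+(aq)]^2) = 296 and log Q = 2.472.
Applying E = E° − (RT ln10/nF)·log Q gives +1.35 − (0.0592/2)(2.472) = +1.28 V.

+1.28 V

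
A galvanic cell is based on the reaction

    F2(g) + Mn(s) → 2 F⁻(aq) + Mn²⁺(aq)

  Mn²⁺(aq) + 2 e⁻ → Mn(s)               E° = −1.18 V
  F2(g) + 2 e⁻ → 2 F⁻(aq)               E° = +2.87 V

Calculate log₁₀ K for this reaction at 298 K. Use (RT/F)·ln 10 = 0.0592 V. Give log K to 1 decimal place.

The F₂/F⁻ couple is reduced (cathode); E°cell = +2.87 − (−1.18) = +4.05 V with n = 2.
At equilibrium E = 0, so log K = nE°cell / 0.0592 = (2)(+4.05) / 0.0592 = 136.8.

log K = 136.8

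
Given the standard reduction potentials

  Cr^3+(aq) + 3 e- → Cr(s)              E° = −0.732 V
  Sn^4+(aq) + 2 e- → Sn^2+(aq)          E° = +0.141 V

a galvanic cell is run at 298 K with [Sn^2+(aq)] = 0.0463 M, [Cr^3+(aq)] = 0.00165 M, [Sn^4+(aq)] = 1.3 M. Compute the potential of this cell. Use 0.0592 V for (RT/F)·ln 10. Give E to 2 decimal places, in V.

The Sn⁴⁺/Sn²⁺ couple has the more positive E°, so it is the cathode; Cr³⁺/Cr is the anode.
The standard potential is +0.141 − (−0.732) = +0.873 V and the balanced reaction transfers n = 6 electrons.
The balanced reaction is 3 Sn^4+(aq) + 2 Cr(s) → 3 Sn^2+(aq) + 2 Cr^3+(aq), so Q = ([Sn^2+(aq)]^3·[Cr^3+(aq)]^2) / [Sn^4+(aq)]^3 = 1.23×10^−10 and log Q = −9.910.
By the Nernst equation, E = +0.873 − (0.0592/6)·(−9.910) = +0.97 V.

+0.97 V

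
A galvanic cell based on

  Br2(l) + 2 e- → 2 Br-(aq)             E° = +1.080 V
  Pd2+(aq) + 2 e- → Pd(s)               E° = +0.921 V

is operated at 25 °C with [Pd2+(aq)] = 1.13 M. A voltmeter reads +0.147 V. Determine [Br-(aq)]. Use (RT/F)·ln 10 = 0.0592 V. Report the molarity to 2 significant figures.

Br₂/Br⁻ is the cathode (higher E°); E°cell = +1.080 − (+0.921) = +0.159 V with n = 2.
From the Nernst equation, log Q = n(E° − E)/0.0592 = 2·(+0.159 − (+0.147))/0.0592 = 0.405.
For Br2(l) + Pd(s) → 2 Br-(aq) + Pd2+(aq), the reaction quotient is Q = [Br-(aq)]^2·[Pd2+(aq)].
Substituting the known concentrations and solving, log [Br-(aq)] = 0.176 and [Br-(aq)] = 1.5 M.

1.5 M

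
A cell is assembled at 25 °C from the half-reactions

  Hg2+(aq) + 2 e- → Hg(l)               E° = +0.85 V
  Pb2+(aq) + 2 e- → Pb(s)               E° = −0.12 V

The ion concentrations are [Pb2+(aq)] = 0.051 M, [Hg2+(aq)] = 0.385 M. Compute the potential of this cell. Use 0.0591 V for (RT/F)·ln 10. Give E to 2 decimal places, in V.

The Hg²⁺/Hg couple has the more positive E°, so it is the cathode; Pb²⁺/Pb is the anode.
E°cell = E°cat − E°an = +0.85 − (−0.12) = +0.97 V; n = 2.
The balanced reaction is Hg2+(aq) + Pb(s) → Hg(l) + Pb2+(aq), so Q = [Pb2+(aq)] / [Hg2+(aq)] = 0.132 and log Q = −0.878.
Applying E = E° − (RT ln10/nF)·log Q gives +0.97 − (0.0591/2)(−0.878) = +1.00 V.

+1.00 V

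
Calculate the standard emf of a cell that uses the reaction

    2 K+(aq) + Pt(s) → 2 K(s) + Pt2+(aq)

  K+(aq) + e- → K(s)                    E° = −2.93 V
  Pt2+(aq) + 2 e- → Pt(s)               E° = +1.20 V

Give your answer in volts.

−4.13 V

K+(aq) gains electrons, so the K⁺/K couple is the cathode; the Pt²⁺/Pt couple is the anode.
E°cell = E°(cathode) − E°(anode) = −2.93 − (+1.20) = −4.13 V.
The negative E°cell means the reaction is non-spontaneous in the direction written.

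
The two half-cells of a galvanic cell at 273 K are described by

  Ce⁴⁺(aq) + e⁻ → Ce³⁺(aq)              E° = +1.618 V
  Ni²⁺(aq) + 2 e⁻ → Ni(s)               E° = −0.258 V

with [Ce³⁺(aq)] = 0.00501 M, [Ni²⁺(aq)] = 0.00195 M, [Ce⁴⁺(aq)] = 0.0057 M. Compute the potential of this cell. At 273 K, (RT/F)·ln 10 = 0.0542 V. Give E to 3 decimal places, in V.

The Ce⁴⁺/Ce³⁺ couple has the more positive E°, so it is the cathode; Ni²⁺/Ni is the anode.
E°cell = E°cat − E°an = +1.618 − (−0.258) = +1.876 V; n = 2.
The balanced reaction is 2 Ce⁴⁺(aq) + Ni(s) → 2 Ce³⁺(aq) + Ni²⁺(aq), so Q = ([Ce³⁺(aq)]^2·[Ni²⁺(aq)]) / [Ce⁴⁺(aq)]^2 = 0.00151 and log Q = −2.822.
By the Nernst equation, E = +1.876 − (0.0542/2)·(−2.822) = +1.952 V.

+1.952 V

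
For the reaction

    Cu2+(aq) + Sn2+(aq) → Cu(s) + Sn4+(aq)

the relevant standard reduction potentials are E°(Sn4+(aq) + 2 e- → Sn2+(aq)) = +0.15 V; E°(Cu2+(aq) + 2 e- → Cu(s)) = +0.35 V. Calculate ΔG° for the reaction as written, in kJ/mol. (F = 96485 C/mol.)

−38.6 kJ/mol

In the reaction as written Cu2+(aq) is reduced, so the Cu²⁺/Cu couple is the cathode and Sn⁴⁺/Sn²⁺ is the anode.
E°cell = +0.35 − (+0.15) = +0.20 V; balancing electrons gives n = 2.
ΔG° = −nFE°cell = −(2)(96485)(+0.20) J/mol = −38.6 kJ/mol.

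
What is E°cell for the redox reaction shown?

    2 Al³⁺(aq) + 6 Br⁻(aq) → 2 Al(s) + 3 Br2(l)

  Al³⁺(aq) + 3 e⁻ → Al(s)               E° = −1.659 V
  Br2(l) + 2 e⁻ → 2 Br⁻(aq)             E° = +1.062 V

−2.721 V

In the reaction as written, Al³⁺(aq) is reduced (cathode) and Br2(l) is produced by oxidation at the anode.
E°cell = E°(cathode) − E°(anode) = −1.659 − (+1.062) = −2.721 V.
The negative E°cell means the reaction is non-spontaneous in the direction written.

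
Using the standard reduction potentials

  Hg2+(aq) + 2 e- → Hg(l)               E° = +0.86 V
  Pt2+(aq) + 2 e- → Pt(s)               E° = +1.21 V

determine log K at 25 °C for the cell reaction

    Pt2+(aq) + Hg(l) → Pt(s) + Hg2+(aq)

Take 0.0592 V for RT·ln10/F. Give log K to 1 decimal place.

The Pt²⁺/Pt couple is reduced (cathode); E°cell = +1.21 − (+0.86) = +0.35 V with n = 2.
At equilibrium E = 0, so log K = nE°cell / 0.0592 = (2)(+0.35) / 0.0592 = 11.8.

log K = 11.8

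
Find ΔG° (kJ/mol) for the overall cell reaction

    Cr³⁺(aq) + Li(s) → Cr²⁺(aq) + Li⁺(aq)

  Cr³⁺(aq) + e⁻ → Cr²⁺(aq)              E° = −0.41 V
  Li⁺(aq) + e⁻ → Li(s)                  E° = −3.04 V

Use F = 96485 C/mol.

In the reaction as written Cr³⁺(aq) is reduced, so the Cr³⁺/Cr²⁺ couple is the cathode and Li⁺/Li is the anode.
E°cell = −0.41 − (−3.04) = +2.63 V; balancing electrons gives n = 1.
ΔG° = −nFE°cell = −(1)(96485)(+2.63) J/mol = −254 kJ/mol.

−254 kJ/mol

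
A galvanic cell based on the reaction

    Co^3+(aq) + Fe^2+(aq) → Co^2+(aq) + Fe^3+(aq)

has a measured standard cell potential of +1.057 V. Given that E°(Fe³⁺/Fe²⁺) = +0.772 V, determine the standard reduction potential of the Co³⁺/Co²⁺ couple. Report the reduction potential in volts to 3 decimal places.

In the reaction as written the Co³⁺/Co²⁺ couple is reduced (cathode) and Fe³⁺/Fe²⁺ is oxidized (anode), so E°cell = E°(Co³⁺/Co²⁺) − E°(Fe³⁺/Fe²⁺).
E°(Co³⁺/Co²⁺) = E°cell + E°(anode) = +1.057 + (+0.772) = +1.829 V.

+1.829 V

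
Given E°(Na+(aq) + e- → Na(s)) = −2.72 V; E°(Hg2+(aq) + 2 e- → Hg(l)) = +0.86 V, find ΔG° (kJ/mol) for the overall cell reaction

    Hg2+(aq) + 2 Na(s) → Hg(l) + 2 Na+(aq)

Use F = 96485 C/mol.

In the reaction as written Hg2+(aq) is reduced, so the Hg²⁺/Hg couple is the cathode and Na⁺/Na is the anode.
E°cell = +0.86 − (−2.72) = +3.58 V; balancing electrons gives n = 2.
ΔG° = −nFE°cell = −(2)(96485)(+3.58) J/mol = −691 kJ/mol.

−691 kJ/mol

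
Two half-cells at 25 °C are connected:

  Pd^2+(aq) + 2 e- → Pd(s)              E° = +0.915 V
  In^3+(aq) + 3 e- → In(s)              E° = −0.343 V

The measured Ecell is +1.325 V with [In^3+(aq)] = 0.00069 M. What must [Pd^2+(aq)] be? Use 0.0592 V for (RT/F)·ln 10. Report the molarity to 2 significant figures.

1.4 M

The Pd²⁺/Pd couple has the larger reduction potential, so it is the cathode: E°cell = +0.915 − (−0.343) = +1.258 V and n = 6.
Since E = E° − (0.0592/n)·log Q, log Q = n(E° − E)/0.0592 = −6.791.
The balanced reaction is 3 Pd^2+(aq) + 2 In(s) → 3 Pd(s) + 2 In^3+(aq), so Q = [In^3+(aq)]^2 / [Pd^2+(aq)]^3.
Substituting the known concentrations and solving, log [Pd^2+(aq)] = 0.156 and [Pd^2+(aq)] = 1.4 M.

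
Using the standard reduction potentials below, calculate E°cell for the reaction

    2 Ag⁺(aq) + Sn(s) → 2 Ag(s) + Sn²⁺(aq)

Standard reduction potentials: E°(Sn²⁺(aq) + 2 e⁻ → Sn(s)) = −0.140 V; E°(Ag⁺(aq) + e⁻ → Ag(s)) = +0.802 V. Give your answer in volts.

In the reaction as written, Ag⁺(aq) is reduced (cathode) and Sn²⁺(aq) is produced by oxidation at the anode.
E°cell = E°(cathode) − E°(anode) = +0.802 − (−0.140) = +0.942 V.
The positive value indicates the reaction is spontaneous as written.

+0.942 V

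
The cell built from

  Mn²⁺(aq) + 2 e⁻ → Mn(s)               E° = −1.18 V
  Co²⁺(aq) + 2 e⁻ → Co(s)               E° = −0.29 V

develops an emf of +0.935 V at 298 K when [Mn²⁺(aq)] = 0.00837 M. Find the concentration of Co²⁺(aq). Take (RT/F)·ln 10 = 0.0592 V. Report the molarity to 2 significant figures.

Co²⁺/Co is the cathode (higher E°); E°cell = −0.29 − (−1.18) = +0.89 V with n = 2.
Since E = E° − (0.0592/n)·log Q, log Q = n(E° − E)/0.0592 = −1.520.
The balanced reaction is Co²⁺(aq) + Mn(s) → Co(s) + Mn²⁺(aq), so Q = [Mn²⁺(aq)] / [Co²⁺(aq)].
Solving for the unknown gives log [Co²⁺(aq)] = −0.557, so [Co²⁺(aq)] ≈ 0.28 M.

0.28 M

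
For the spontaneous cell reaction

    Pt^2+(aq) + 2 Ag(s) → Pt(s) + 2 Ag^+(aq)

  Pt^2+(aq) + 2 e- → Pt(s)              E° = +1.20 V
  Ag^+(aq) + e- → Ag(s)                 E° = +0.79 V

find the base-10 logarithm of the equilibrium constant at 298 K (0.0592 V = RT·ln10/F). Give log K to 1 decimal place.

The Pt²⁺/Pt couple is reduced (cathode); E°cell = +1.20 − (+0.79) = +0.41 V with n = 2.
At equilibrium E = 0, so log K = nE°cell / 0.0592 = (2)(+0.41) / 0.0592 = 13.9.

log K = 13.9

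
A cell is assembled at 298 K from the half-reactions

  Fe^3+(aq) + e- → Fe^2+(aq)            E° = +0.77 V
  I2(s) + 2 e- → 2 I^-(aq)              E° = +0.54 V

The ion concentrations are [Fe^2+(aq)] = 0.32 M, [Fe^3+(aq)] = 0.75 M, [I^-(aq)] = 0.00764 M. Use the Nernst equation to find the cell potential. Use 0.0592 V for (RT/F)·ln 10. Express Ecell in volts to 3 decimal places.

+0.127 V

Since E°(Fe³⁺/Fe²⁺) > E°(I₂/I⁻), Fe³⁺/Fe²⁺ serves as the cathode.
E°cell = +0.77 − (+0.54) = +0.23 V, with n = 2 electrons transferred.
Balancing gives 2 Fe^3+(aq) + 2 I^-(aq) → 2 Fe^2+(aq) + I2(s); hence Q = [Fe^2+(aq)]^2 / ([Fe^3+(aq)]^2·[I^-(aq)]^2) = 3.12×10^3 (log Q = 3.494).
By the Nernst equation, E = +0.23 − (0.0592/2)·(3.494) = +0.127 V.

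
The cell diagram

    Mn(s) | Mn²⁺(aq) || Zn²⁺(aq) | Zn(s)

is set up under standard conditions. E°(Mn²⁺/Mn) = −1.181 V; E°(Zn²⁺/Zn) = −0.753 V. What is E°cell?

By convention the left-hand electrode in cell notation is the anode (oxidation) and the right-hand electrode is the cathode (reduction).
E°cell = E°(right) − E°(left) = −0.753 − (−1.181) = +0.428 V.

+0.428 V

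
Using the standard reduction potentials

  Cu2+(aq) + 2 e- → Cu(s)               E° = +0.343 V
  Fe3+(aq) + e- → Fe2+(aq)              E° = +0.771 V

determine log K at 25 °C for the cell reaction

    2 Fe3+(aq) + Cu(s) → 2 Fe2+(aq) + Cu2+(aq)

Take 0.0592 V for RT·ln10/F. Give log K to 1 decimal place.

The Fe³⁺/Fe²⁺ couple is reduced (cathode); E°cell = +0.771 − (+0.343) = +0.428 V with n = 2.
At equilibrium E = 0, so log K = nE°cell / 0.0592 = (2)(+0.428) / 0.0592 = 14.5.

log K = 14.5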